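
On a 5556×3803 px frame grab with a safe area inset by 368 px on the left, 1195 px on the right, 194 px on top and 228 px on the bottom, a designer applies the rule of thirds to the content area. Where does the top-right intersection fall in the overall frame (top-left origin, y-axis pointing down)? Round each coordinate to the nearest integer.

x = 3030 px, y = 1321 px

Content width = 5556 − 368 − 1195 = 3993 px; content height = 3803 − 194 − 228 = 3381 px.
Top-right is two-thirds across and one-third down within the content area.
x = 368 + 2 × 3993/3 = 368 + 2662.00 ≈ 3030
y = 194 + 1 × 3381/3 = 194 + 1127.00 ≈ 1321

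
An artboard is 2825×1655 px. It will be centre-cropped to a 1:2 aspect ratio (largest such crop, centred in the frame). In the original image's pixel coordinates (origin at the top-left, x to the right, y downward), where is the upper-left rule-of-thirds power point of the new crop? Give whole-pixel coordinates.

2825/1655 > 1/2, so the 1:2 crop keeps the full height 1655 and trims width to 1655 × 1/2 = 827.50 px.
Left offset = (2825 − 827.50)/2 = 998.75 px; top offset = 0.
Upper-left is one-third across and one-third down within the crop:
x = 998.75 + 1 × 827.50/3 ≈ 1275; y = 0.00 + 1 × 1655.00/3 ≈ 552.

x = 1275 px, y = 552 px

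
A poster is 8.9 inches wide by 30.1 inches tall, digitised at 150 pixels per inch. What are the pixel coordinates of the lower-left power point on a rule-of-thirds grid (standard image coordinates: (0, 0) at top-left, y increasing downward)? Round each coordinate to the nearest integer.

x = 445 px, y = 3010 px

In pixels the canvas is 8.9 × 150 = 1335 wide and 30.1 × 150 = 4515 tall.
The lower-left point is one-third across and two-thirds down:
x = 1 × 1335/3 ≈ 445; y = 2 × 4515/3 ≈ 3010.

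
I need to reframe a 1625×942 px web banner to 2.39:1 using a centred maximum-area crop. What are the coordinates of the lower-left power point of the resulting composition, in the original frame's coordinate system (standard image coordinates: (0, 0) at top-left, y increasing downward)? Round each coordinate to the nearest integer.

1625/942 < 2.39/1, so the 2.39:1 crop keeps the full width 1625 and trims height to 1625 × 1/2.39 = 679.92 px.
Top offset = (942 − 679.92)/2 = 131.04 px; left offset = 0.
Lower-left is one-third across and two-thirds down within the crop:
x = 0.00 + 1 × 1625.00/3 ≈ 542; y = 131.04 + 2 × 679.92/3 ≈ 584.

x = 542 px, y = 584 px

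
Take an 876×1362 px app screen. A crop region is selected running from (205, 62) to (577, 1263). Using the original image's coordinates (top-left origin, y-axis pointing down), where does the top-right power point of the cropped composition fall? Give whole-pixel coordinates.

x = 453 px, y = 462 px

Crop width = 577 − 205 = 372 px; one third is 124.00 px.
Crop height = 1263 − 62 = 1201 px; one third is 400.33 px.
The top-right point is two-thirds across and one-third down within the crop:
x = 205 + 2 × 124.00 ≈ 453; y = 62 + 1 × 400.33 ≈ 462.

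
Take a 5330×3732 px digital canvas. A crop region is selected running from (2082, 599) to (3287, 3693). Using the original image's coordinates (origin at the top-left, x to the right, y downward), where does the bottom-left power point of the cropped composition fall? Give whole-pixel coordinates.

x = 2484 px, y = 2662 px

Crop width = 3287 − 2082 = 1205 px; one third is 401.67 px.
Crop height = 3693 − 599 = 3094 px; one third is 1031.33 px.
The bottom-left point is one-third across and two-thirds down within the crop:
x = 2082 + 1 × 401.67 ≈ 2484; y = 599 + 2 × 1031.33 ≈ 2662.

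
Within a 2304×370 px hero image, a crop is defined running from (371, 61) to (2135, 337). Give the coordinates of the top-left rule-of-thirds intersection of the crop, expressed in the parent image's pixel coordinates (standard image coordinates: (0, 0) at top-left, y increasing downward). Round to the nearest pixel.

Crop width = 2135 − 371 = 1764 px; one third is 588.00 px.
Crop height = 337 − 61 = 276 px; one third is 92.00 px.
The top-left point is one-third across and one-third down within the crop:
x = 371 + 1 × 588.00 ≈ 959; y = 61 + 1 × 92.00 ≈ 153.

(959, 153)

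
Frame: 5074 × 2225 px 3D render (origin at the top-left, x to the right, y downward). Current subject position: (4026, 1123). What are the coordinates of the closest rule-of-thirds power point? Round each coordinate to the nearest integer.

(3383, 1483)

Third lines: x ∈ {1691, 3383}, y ∈ {742, 1483}.
4026 is closer to x = 3383; 1123 is closer to y = 1483.
So the nearest intersection is the lower-right power point.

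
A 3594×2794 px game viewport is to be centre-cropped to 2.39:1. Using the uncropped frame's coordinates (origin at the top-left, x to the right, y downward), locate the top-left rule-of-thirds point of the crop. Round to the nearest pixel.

3594/2794 < 2.39/1, so the 2.39:1 crop keeps the full width 3594 and trims height to 3594 × 1/2.39 = 1503.77 px.
Top offset = (2794 − 1503.77)/2 = 645.12 px; left offset = 0.
Top-left is one-third across and one-third down within the crop:
x = 0.00 + 1 × 3594.00/3 ≈ 1198; y = 645.12 + 1 × 1503.77/3 ≈ 1146.

x = 1198 px, y = 1146 px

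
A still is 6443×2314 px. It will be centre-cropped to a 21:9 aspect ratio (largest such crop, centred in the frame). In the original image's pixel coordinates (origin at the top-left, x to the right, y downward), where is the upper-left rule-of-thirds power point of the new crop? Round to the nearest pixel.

(2322, 771)

6443/2314 > 21/9, so the 21:9 crop keeps the full height 2314 and trims width to 2314 × 21/9 = 5399.33 px.
Left offset = (6443 − 5399.33)/2 = 521.83 px; top offset = 0.
Upper-left is one-third across and one-third down within the crop:
x = 521.83 + 1 × 5399.33/3 ≈ 2322; y = 0.00 + 1 × 2314.00/3 ≈ 771.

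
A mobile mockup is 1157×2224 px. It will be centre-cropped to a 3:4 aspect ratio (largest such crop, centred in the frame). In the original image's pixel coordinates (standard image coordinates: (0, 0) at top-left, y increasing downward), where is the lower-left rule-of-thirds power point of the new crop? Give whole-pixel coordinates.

(386, 1369)

1157/2224 < 3/4, so the 3:4 crop keeps the full width 1157 and trims height to 1157 × 4/3 = 1542.67 px.
Top offset = (2224 − 1542.67)/2 = 340.67 px; left offset = 0.
Lower-left is one-third across and two-thirds down within the crop:
x = 0.00 + 1 × 1157.00/3 ≈ 386; y = 340.67 + 2 × 1542.67/3 ≈ 1369.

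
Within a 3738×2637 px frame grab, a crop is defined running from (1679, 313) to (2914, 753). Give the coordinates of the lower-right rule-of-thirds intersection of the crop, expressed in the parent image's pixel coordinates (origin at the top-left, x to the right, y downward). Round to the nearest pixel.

(2502, 606)

Crop width = 2914 − 1679 = 1235 px; one third is 411.67 px.
Crop height = 753 − 313 = 440 px; one third is 146.67 px.
The lower-right point is two-thirds across and two-thirds down within the crop:
x = 1679 + 2 × 411.67 ≈ 2502; y = 313 + 2 × 146.67 ≈ 606.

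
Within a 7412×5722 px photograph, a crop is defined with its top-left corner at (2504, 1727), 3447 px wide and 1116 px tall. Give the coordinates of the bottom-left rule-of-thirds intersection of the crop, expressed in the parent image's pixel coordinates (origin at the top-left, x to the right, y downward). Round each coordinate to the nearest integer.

x = 3653 px, y = 2471 px

One third of the crop width 3447 is 1149.00 px.
One third of the crop height 1116 is 372.00 px.
The bottom-left point is one-third across and two-thirds down within the crop:
x = 2504 + 1 × 1149.00 ≈ 3653; y = 1727 + 2 × 372.00 ≈ 2471.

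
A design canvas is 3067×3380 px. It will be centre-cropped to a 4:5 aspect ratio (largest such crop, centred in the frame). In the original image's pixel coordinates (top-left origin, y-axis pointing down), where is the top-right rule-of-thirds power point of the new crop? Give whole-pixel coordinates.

3067/3380 > 4/5, so the 4:5 crop keeps the full height 3380 and trims width to 3380 × 4/5 = 2704.00 px.
Left offset = (3067 − 2704.00)/2 = 181.50 px; top offset = 0.
Top-right is two-thirds across and one-third down within the crop:
x = 181.50 + 2 × 2704.00/3 ≈ 1984; y = 0.00 + 1 × 3380.00/3 ≈ 1127.

(1984, 1127)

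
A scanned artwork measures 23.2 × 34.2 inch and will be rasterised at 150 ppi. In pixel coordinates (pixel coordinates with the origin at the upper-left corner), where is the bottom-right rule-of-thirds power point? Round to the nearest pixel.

x = 2320 px, y = 3420 px

In pixels the canvas is 23.2 × 150 = 3480 wide and 34.2 × 150 = 5130 tall.
The bottom-right point is two-thirds across and two-thirds down:
x = 2 × 3480/3 ≈ 2320; y = 2 × 5130/3 ≈ 3420.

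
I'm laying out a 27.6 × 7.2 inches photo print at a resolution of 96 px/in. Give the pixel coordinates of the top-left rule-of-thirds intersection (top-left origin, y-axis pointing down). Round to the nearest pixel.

(883, 230)

In pixels the canvas is 27.6 × 96 = 2649.6 wide and 7.2 × 96 = 691.2 tall.
The top-left point is one-third across and one-third down:
x = 1 × 2649.6/3 ≈ 883; y = 1 × 691.2/3 ≈ 230.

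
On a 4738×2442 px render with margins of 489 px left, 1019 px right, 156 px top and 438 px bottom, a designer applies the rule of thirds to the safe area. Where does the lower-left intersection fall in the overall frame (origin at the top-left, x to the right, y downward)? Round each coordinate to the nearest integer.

x = 1566 px, y = 1388 px

Content width = 4738 − 489 − 1019 = 3230 px; content height = 2442 − 156 − 438 = 1848 px.
Lower-left is one-third across and two-thirds down within the safe area.
x = 489 + 1 × 3230/3 = 489 + 1076.67 ≈ 1566
y = 156 + 2 × 1848/3 = 156 + 1232.00 ≈ 1388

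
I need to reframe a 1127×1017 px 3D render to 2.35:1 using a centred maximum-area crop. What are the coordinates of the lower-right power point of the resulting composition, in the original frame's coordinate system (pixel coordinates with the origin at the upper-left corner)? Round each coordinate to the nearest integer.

x = 751 px, y = 588 px

1127/1017 < 2.35/1, so the 2.35:1 crop keeps the full width 1127 and trims height to 1127 × 1/2.35 = 479.57 px.
Top offset = (1017 − 479.57)/2 = 268.71 px; left offset = 0.
Lower-right is two-thirds across and two-thirds down within the crop:
x = 0.00 + 2 × 1127.00/3 ≈ 751; y = 268.71 + 2 × 479.57/3 ≈ 588.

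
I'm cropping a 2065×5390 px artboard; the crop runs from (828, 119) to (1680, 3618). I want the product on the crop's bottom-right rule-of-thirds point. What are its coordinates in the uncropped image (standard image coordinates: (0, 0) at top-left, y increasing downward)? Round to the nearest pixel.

Crop width = 1680 − 828 = 852 px; one third is 284.00 px.
Crop height = 3618 − 119 = 3499 px; one third is 1166.33 px.
The bottom-right point is two-thirds across and two-thirds down within the crop:
x = 828 + 2 × 284.00 ≈ 1396; y = 119 + 2 × 1166.33 ≈ 2452.

(1396, 2452)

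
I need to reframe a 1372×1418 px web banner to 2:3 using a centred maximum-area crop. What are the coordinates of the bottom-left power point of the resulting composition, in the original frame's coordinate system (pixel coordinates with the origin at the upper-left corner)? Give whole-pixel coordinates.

(528, 945)

1372/1418 > 2/3, so the 2:3 crop keeps the full height 1418 and trims width to 1418 × 2/3 = 945.33 px.
Left offset = (1372 − 945.33)/2 = 213.33 px; top offset = 0.
Bottom-left is one-third across and two-thirds down within the crop:
x = 213.33 + 1 × 945.33/3 ≈ 528; y = 0.00 + 2 × 1418.00/3 ≈ 945.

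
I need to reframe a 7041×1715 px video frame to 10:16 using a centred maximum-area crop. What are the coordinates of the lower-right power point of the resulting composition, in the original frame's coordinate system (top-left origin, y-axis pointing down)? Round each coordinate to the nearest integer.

7041/1715 > 10/16, so the 10:16 crop keeps the full height 1715 and trims width to 1715 × 10/16 = 1071.88 px.
Left offset = (7041 − 1071.88)/2 = 2984.56 px; top offset = 0.
Lower-right is two-thirds across and two-thirds down within the crop:
x = 2984.56 + 2 × 1071.88/3 ≈ 3699; y = 0.00 + 2 × 1715.00/3 ≈ 1143.

(3699, 1143)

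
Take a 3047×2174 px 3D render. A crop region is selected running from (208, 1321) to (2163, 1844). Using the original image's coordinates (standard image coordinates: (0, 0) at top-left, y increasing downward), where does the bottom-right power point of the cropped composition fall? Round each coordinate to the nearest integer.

Crop width = 2163 − 208 = 1955 px; one third is 651.67 px.
Crop height = 1844 − 1321 = 523 px; one third is 174.33 px.
The bottom-right point is two-thirds across and two-thirds down within the crop:
x = 208 + 2 × 651.67 ≈ 1511; y = 1321 + 2 × 174.33 ≈ 1670.

x = 1511 px, y = 1670 px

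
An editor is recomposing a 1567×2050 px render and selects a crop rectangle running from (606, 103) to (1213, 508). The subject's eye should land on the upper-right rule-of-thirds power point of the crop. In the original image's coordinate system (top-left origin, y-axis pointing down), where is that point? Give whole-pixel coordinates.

Crop width = 1213 − 606 = 607 px; one third is 202.33 px.
Crop height = 508 − 103 = 405 px; one third is 135.00 px.
The upper-right point is two-thirds across and one-third down within the crop:
x = 606 + 2 × 202.33 ≈ 1011; y = 103 + 1 × 135.00 ≈ 238.

(1011, 238)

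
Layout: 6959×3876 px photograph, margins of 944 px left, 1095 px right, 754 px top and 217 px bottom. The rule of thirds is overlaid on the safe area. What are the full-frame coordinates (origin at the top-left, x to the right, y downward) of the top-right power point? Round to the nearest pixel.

(4224, 1722)

Content width = 6959 − 944 − 1095 = 4920 px; content height = 3876 − 754 − 217 = 2905 px.
Top-right is two-thirds across and one-third down within the safe area.
x = 944 + 2 × 4920/3 = 944 + 3280.00 ≈ 4224
y = 754 + 1 × 2905/3 = 754 + 968.33 ≈ 1722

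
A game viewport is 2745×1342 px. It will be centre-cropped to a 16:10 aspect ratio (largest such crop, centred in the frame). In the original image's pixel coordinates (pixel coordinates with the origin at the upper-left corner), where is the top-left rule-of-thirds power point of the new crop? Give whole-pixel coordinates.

(1015, 447)

2745/1342 > 16/10, so the 16:10 crop keeps the full height 1342 and trims width to 1342 × 16/10 = 2147.20 px.
Left offset = (2745 − 2147.20)/2 = 298.90 px; top offset = 0.
Top-left is one-third across and one-third down within the crop:
x = 298.90 + 1 × 2147.20/3 ≈ 1015; y = 0.00 + 1 × 1342.00/3 ≈ 447.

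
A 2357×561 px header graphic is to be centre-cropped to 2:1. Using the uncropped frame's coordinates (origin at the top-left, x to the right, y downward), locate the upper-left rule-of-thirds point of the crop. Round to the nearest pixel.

2357/561 > 2/1, so the 2:1 crop keeps the full height 561 and trims width to 561 × 2/1 = 1122.00 px.
Left offset = (2357 − 1122.00)/2 = 617.50 px; top offset = 0.
Upper-left is one-third across and one-third down within the crop:
x = 617.50 + 1 × 1122.00/3 ≈ 992; y = 0.00 + 1 × 561.00/3 ≈ 187.

x = 992 px, y = 187 px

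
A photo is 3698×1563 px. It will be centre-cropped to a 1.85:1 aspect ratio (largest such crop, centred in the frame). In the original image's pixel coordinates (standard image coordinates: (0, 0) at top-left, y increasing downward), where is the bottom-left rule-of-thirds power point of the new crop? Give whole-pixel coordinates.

3698/1563 > 1.85/1, so the 1.85:1 crop keeps the full height 1563 and trims width to 1563 × 1.85/1 = 2891.55 px.
Left offset = (3698 − 2891.55)/2 = 403.22 px; top offset = 0.
Bottom-left is one-third across and two-thirds down within the crop:
x = 403.22 + 1 × 2891.55/3 ≈ 1367; y = 0.00 + 2 × 1563.00/3 ≈ 1042.

x = 1367 px, y = 1042 px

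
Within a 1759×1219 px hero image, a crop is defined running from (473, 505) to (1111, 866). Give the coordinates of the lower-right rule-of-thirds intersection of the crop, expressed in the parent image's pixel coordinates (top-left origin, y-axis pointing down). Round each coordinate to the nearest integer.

x = 898 px, y = 746 px

Crop width = 1111 − 473 = 638 px; one third is 212.67 px.
Crop height = 866 − 505 = 361 px; one third is 120.33 px.
The lower-right point is two-thirds across and two-thirds down within the crop:
x = 473 + 2 × 212.67 ≈ 898; y = 505 + 2 × 120.33 ≈ 746.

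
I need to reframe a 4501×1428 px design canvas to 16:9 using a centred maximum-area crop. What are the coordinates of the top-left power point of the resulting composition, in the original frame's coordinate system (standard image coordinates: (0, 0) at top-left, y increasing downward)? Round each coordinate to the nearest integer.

4501/1428 > 16/9, so the 16:9 crop keeps the full height 1428 and trims width to 1428 × 16/9 = 2538.67 px.
Left offset = (4501 − 2538.67)/2 = 981.17 px; top offset = 0.
Top-left is one-third across and one-third down within the crop:
x = 981.17 + 1 × 2538.67/3 ≈ 1827; y = 0.00 + 1 × 1428.00/3 ≈ 476.

x = 1827 px, y = 476 px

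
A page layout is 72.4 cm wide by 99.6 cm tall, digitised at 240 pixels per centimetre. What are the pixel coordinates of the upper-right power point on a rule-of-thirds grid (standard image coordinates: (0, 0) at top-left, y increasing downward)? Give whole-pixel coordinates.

(11584, 7968)

In pixels the canvas is 72.4 × 240 = 17376 wide and 99.6 × 240 = 23904 tall.
The upper-right point is two-thirds across and one-third down:
x = 2 × 17376/3 ≈ 11584; y = 1 × 23904/3 ≈ 7968.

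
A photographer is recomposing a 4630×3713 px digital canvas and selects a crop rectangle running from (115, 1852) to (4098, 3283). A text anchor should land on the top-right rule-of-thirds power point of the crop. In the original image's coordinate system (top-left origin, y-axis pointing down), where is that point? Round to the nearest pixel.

(2770, 2329)

Crop width = 4098 − 115 = 3983 px; one third is 1327.67 px.
Crop height = 3283 − 1852 = 1431 px; one third is 477.00 px.
The top-right point is two-thirds across and one-third down within the crop:
x = 115 + 2 × 1327.67 ≈ 2770; y = 1852 + 1 × 477.00 ≈ 2329.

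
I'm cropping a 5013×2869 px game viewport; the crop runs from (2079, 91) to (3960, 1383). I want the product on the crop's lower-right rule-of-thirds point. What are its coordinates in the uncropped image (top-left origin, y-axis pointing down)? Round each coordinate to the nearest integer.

Crop width = 3960 − 2079 = 1881 px; one third is 627.00 px.
Crop height = 1383 − 91 = 1292 px; one third is 430.67 px.
The lower-right point is two-thirds across and two-thirds down within the crop:
x = 2079 + 2 × 627.00 ≈ 3333; y = 91 + 2 × 430.67 ≈ 952.

x = 3333 px, y = 952 px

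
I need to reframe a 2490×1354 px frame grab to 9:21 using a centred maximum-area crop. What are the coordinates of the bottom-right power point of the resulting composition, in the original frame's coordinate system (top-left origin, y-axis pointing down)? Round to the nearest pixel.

2490/1354 > 9/21, so the 9:21 crop keeps the full height 1354 and trims width to 1354 × 9/21 = 580.29 px.
Left offset = (2490 − 580.29)/2 = 954.86 px; top offset = 0.
Bottom-right is two-thirds across and two-thirds down within the crop:
x = 954.86 + 2 × 580.29/3 ≈ 1342; y = 0.00 + 2 × 1354.00/3 ≈ 903.

(1342, 903)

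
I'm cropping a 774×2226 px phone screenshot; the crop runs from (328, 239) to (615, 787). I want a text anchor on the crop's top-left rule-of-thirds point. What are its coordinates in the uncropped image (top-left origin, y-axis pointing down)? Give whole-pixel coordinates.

Crop width = 615 − 328 = 287 px; one third is 95.67 px.
Crop height = 787 − 239 = 548 px; one third is 182.67 px.
The top-left point is one-third across and one-third down within the crop:
x = 328 + 1 × 95.67 ≈ 424; y = 239 + 1 × 182.67 ≈ 422.

(424, 422)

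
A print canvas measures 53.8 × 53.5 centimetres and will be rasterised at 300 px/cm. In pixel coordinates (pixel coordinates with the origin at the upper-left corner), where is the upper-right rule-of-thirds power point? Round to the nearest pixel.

(10760, 5350)

In pixels the canvas is 53.8 × 300 = 16140 wide and 53.5 × 300 = 16050 tall.
The upper-right point is two-thirds across and one-third down:
x = 2 × 16140/3 ≈ 10760; y = 1 × 16050/3 ≈ 5350.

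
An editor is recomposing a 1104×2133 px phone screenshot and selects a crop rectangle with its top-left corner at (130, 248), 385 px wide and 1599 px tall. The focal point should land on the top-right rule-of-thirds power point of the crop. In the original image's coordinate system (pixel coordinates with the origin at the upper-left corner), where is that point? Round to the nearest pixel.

One third of the crop width 385 is 128.33 px.
One third of the crop height 1599 is 533.00 px.
The top-right point is two-thirds across and one-third down within the crop:
x = 130 + 2 × 128.33 ≈ 387; y = 248 + 1 × 533.00 ≈ 781.

(387, 781)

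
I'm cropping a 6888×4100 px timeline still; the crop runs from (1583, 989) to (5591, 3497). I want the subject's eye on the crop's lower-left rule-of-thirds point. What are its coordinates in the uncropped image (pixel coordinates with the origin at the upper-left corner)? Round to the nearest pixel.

x = 2919 px, y = 2661 px

Crop width = 5591 − 1583 = 4008 px; one third is 1336.00 px.
Crop height = 3497 − 989 = 2508 px; one third is 836.00 px.
The lower-left point is one-third across and two-thirds down within the crop:
x = 1583 + 1 × 1336.00 ≈ 2919; y = 989 + 2 × 836.00 ≈ 2661.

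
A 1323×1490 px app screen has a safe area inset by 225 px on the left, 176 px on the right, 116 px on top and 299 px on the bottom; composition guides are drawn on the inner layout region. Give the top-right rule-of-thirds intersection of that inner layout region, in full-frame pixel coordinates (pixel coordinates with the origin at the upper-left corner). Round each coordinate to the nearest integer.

x = 840 px, y = 474 px

Content width = 1323 − 225 − 176 = 922 px; content height = 1490 − 116 − 299 = 1075 px.
Top-right is two-thirds across and one-third down within the inner layout region.
x = 225 + 2 × 922/3 = 225 + 614.67 ≈ 840
y = 116 + 1 × 1075/3 = 116 + 358.33 ≈ 474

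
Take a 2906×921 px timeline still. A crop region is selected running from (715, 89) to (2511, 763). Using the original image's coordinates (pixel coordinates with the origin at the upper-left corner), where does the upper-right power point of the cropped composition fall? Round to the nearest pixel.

x = 1912 px, y = 314 px

Crop width = 2511 − 715 = 1796 px; one third is 598.67 px.
Crop height = 763 − 89 = 674 px; one third is 224.67 px.
The upper-right point is two-thirds across and one-third down within the crop:
x = 715 + 2 × 598.67 ≈ 1912; y = 89 + 1 × 224.67 ≈ 314.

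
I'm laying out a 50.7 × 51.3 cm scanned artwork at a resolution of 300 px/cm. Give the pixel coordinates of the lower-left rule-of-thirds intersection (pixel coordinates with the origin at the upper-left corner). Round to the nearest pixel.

In pixels the canvas is 50.7 × 300 = 15210 wide and 51.3 × 300 = 15390 tall.
The lower-left point is one-third across and two-thirds down:
x = 1 × 15210/3 ≈ 5070; y = 2 × 15390/3 ≈ 10260.

(5070, 10260)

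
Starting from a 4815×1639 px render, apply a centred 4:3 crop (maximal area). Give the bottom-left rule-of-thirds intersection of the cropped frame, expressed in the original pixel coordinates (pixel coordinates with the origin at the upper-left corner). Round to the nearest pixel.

x = 2043 px, y = 1093 px

4815/1639 > 4/3, so the 4:3 crop keeps the full height 1639 and trims width to 1639 × 4/3 = 2185.33 px.
Left offset = (4815 − 2185.33)/2 = 1314.83 px; top offset = 0.
Bottom-left is one-third across and two-thirds down within the crop:
x = 1314.83 + 1 × 2185.33/3 ≈ 2043; y = 0.00 + 2 × 1639.00/3 ≈ 1093.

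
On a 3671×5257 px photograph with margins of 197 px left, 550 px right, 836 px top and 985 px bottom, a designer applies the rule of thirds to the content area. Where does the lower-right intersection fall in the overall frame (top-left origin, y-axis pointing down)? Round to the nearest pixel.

Content width = 3671 − 197 − 550 = 2924 px; content height = 5257 − 836 − 985 = 3436 px.
Lower-right is two-thirds across and two-thirds down within the content area.
x = 197 + 2 × 2924/3 = 197 + 1949.33 ≈ 2146
y = 836 + 2 × 3436/3 = 836 + 2290.67 ≈ 3127

x = 2146 px, y = 3127 px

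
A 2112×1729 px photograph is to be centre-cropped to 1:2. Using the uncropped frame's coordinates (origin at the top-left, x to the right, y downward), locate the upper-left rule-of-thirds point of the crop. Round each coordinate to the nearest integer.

2112/1729 > 1/2, so the 1:2 crop keeps the full height 1729 and trims width to 1729 × 1/2 = 864.50 px.
Left offset = (2112 − 864.50)/2 = 623.75 px; top offset = 0.
Upper-left is one-third across and one-third down within the crop:
x = 623.75 + 1 × 864.50/3 ≈ 912; y = 0.00 + 1 × 1729.00/3 ≈ 576.

x = 912 px, y = 576 px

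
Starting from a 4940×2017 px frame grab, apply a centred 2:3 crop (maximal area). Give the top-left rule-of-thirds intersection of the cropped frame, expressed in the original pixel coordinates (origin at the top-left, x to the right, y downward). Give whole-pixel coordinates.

4940/2017 > 2/3, so the 2:3 crop keeps the full height 2017 and trims width to 2017 × 2/3 = 1344.67 px.
Left offset = (4940 − 1344.67)/2 = 1797.67 px; top offset = 0.
Top-left is one-third across and one-third down within the crop:
x = 1797.67 + 1 × 1344.67/3 ≈ 2246; y = 0.00 + 1 × 2017.00/3 ≈ 672.

(2246, 672)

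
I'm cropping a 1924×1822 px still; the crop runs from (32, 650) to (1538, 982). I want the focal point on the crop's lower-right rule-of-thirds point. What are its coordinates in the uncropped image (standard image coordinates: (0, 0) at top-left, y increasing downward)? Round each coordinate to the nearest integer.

Crop width = 1538 − 32 = 1506 px; one third is 502.00 px.
Crop height = 982 − 650 = 332 px; one third is 110.67 px.
The lower-right point is two-thirds across and two-thirds down within the crop:
x = 32 + 2 × 502.00 ≈ 1036; y = 650 + 2 × 110.67 ≈ 871.

(1036, 871)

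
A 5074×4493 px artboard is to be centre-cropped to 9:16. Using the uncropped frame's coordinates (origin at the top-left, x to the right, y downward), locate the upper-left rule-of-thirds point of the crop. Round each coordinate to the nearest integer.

(2116, 1498)

5074/4493 > 9/16, so the 9:16 crop keeps the full height 4493 and trims width to 4493 × 9/16 = 2527.31 px.
Left offset = (5074 − 2527.31)/2 = 1273.34 px; top offset = 0.
Upper-left is one-third across and one-third down within the crop:
x = 1273.34 + 1 × 2527.31/3 ≈ 2116; y = 0.00 + 1 × 4493.00/3 ≈ 1498.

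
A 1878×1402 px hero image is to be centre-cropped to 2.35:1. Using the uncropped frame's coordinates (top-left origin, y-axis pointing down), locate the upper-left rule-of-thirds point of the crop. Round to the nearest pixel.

1878/1402 < 2.35/1, so the 2.35:1 crop keeps the full width 1878 and trims height to 1878 × 1/2.35 = 799.15 px.
Top offset = (1402 − 799.15)/2 = 301.43 px; left offset = 0.
Upper-left is one-third across and one-third down within the crop:
x = 0.00 + 1 × 1878.00/3 ≈ 626; y = 301.43 + 1 × 799.15/3 ≈ 568.

x = 626 px, y = 568 px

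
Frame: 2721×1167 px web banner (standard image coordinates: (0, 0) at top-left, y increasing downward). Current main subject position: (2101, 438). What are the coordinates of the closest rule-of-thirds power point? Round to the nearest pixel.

Third lines: x ∈ {907, 1814}, y ∈ {389, 778}.
2101 is closer to x = 1814; 438 is closer to y = 389.
So the nearest intersection is the upper-right power point.

x = 1814 px, y = 389 px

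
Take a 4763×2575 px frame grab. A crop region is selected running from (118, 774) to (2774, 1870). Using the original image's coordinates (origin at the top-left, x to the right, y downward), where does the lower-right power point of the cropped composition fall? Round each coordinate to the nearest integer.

Crop width = 2774 − 118 = 2656 px; one third is 885.33 px.
Crop height = 1870 − 774 = 1096 px; one third is 365.33 px.
The lower-right point is two-thirds across and two-thirds down within the crop:
x = 118 + 2 × 885.33 ≈ 1889; y = 774 + 2 × 365.33 ≈ 1505.

x = 1889 px, y = 1505 px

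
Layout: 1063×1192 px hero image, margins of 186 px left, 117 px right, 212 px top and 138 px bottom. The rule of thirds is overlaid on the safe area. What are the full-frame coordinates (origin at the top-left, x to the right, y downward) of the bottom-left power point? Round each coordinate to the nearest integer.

x = 439 px, y = 773 px

Content width = 1063 − 186 − 117 = 760 px; content height = 1192 − 212 − 138 = 842 px.
Bottom-left is one-third across and two-thirds down within the safe area.
x = 186 + 1 × 760/3 = 186 + 253.33 ≈ 439
y = 212 + 2 × 842/3 = 212 + 561.33 ≈ 773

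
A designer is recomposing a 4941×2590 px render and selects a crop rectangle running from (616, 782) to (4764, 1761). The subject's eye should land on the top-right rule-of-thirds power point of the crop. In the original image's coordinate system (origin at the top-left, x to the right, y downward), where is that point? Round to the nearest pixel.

Crop width = 4764 − 616 = 4148 px; one third is 1382.67 px.
Crop height = 1761 − 782 = 979 px; one third is 326.33 px.
The top-right point is two-thirds across and one-third down within the crop:
x = 616 + 2 × 1382.67 ≈ 3381; y = 782 + 1 × 326.33 ≈ 1108.

(3381, 1108)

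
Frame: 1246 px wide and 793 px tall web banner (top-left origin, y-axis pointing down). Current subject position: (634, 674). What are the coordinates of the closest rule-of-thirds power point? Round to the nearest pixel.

x = 831 px, y = 529 px

Third lines: x ∈ {415, 831}, y ∈ {264, 529}.
634 is closer to x = 831; 674 is closer to y = 529.
So the nearest intersection is the lower-right power point.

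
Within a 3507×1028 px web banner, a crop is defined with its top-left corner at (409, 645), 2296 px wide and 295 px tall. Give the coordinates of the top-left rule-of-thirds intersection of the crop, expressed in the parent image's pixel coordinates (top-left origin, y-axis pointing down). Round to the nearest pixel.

x = 1174 px, y = 743 px

One third of the crop width 2296 is 765.33 px.
One third of the crop height 295 is 98.33 px.
The top-left point is one-third across and one-third down within the crop:
x = 409 + 1 × 765.33 ≈ 1174; y = 645 + 1 × 98.33 ≈ 743.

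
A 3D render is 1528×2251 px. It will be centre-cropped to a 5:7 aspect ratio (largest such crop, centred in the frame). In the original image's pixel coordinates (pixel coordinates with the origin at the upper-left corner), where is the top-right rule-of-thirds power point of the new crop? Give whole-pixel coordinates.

(1019, 769)

1528/2251 < 5/7, so the 5:7 crop keeps the full width 1528 and trims height to 1528 × 7/5 = 2139.20 px.
Top offset = (2251 − 2139.20)/2 = 55.90 px; left offset = 0.
Top-right is two-thirds across and one-third down within the crop:
x = 0.00 + 2 × 1528.00/3 ≈ 1019; y = 55.90 + 1 × 2139.20/3 ≈ 769.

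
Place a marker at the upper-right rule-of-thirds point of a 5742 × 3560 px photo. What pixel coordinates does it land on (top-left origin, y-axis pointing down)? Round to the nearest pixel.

The upper-right point sits two-thirds of the way across and one-third of the way down.
x = 2 × 5742/3 ≈ 3828; y = 1 × 3560/3 ≈ 1187.

(3828, 1187)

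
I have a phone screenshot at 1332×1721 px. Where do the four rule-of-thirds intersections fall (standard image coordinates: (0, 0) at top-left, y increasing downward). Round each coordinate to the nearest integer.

One third of 1332 is 444; one third of 1721 is 573.67.
Vertical third lines at x = 444 and x = 888; horizontal third lines at y = 574 and y = 1147.

(444, 574), (888, 574), (444, 1147), (888, 1147)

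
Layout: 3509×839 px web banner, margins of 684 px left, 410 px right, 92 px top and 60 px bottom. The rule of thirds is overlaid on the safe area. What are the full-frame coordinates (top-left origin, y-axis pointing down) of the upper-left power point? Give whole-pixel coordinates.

(1489, 321)

Content width = 3509 − 684 − 410 = 2415 px; content height = 839 − 92 − 60 = 687 px.
Upper-left is one-third across and one-third down within the safe area.
x = 684 + 1 × 2415/3 = 684 + 805.00 ≈ 1489
y = 92 + 1 × 687/3 = 92 + 229.00 ≈ 321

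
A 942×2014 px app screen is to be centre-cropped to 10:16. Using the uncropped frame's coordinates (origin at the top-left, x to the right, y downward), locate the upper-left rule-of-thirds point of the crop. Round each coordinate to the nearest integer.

x = 314 px, y = 756 px

942/2014 < 10/16, so the 10:16 crop keeps the full width 942 and trims height to 942 × 16/10 = 1507.20 px.
Top offset = (2014 − 1507.20)/2 = 253.40 px; left offset = 0.
Upper-left is one-third across and one-third down within the crop:
x = 0.00 + 1 × 942.00/3 ≈ 314; y = 253.40 + 1 × 1507.20/3 ≈ 756.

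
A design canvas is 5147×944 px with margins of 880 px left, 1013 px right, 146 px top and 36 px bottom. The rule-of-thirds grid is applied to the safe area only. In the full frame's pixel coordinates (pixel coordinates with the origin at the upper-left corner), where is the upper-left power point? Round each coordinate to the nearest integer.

x = 1965 px, y = 400 px

Content width = 5147 − 880 − 1013 = 3254 px; content height = 944 − 146 − 36 = 762 px.
Upper-left is one-third across and one-third down within the safe area.
x = 880 + 1 × 3254/3 = 880 + 1084.67 ≈ 1965
y = 146 + 1 × 762/3 = 146 + 254.00 ≈ 400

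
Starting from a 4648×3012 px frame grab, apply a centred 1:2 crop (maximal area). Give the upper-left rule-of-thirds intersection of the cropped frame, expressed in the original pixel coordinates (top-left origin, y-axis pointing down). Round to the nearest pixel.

(2073, 1004)

4648/3012 > 1/2, so the 1:2 crop keeps the full height 3012 and trims width to 3012 × 1/2 = 1506.00 px.
Left offset = (4648 − 1506.00)/2 = 1571.00 px; top offset = 0.
Upper-left is one-third across and one-third down within the crop:
x = 1571.00 + 1 × 1506.00/3 ≈ 2073; y = 0.00 + 1 × 3012.00/3 ≈ 1004.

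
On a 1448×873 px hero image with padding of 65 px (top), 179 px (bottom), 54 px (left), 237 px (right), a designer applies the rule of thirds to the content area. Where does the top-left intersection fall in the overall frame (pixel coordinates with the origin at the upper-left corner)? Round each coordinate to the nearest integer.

Content width = 1448 − 54 − 237 = 1157 px; content height = 873 − 65 − 179 = 629 px.
Top-left is one-third across and one-third down within the content area.
x = 54 + 1 × 1157/3 = 54 + 385.67 ≈ 440
y = 65 + 1 × 629/3 = 65 + 209.67 ≈ 275

x = 440 px, y = 275 px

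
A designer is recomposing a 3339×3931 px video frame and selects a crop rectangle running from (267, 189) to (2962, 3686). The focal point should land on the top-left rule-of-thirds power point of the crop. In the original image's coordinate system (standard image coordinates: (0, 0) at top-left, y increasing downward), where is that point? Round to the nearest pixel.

(1165, 1355)

Crop width = 2962 − 267 = 2695 px; one third is 898.33 px.
Crop height = 3686 − 189 = 3497 px; one third is 1165.67 px.
The top-left point is one-third across and one-third down within the crop:
x = 267 + 1 × 898.33 ≈ 1165; y = 189 + 1 × 1165.67 ≈ 1355.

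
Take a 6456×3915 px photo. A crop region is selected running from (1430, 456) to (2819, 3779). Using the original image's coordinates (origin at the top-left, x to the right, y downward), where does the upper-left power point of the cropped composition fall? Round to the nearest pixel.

Crop width = 2819 − 1430 = 1389 px; one third is 463.00 px.
Crop height = 3779 − 456 = 3323 px; one third is 1107.67 px.
The upper-left point is one-third across and one-third down within the crop:
x = 1430 + 1 × 463.00 ≈ 1893; y = 456 + 1 × 1107.67 ≈ 1564.

x = 1893 px, y = 1564 px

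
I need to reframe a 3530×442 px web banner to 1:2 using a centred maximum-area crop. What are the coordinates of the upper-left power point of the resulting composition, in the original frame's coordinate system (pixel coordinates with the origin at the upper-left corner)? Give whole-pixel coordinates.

x = 1728 px, y = 147 px

3530/442 > 1/2, so the 1:2 crop keeps the full height 442 and trims width to 442 × 1/2 = 221.00 px.
Left offset = (3530 − 221.00)/2 = 1654.50 px; top offset = 0.
Upper-left is one-third across and one-third down within the crop:
x = 1654.50 + 1 × 221.00/3 ≈ 1728; y = 0.00 + 1 × 442.00/3 ≈ 147.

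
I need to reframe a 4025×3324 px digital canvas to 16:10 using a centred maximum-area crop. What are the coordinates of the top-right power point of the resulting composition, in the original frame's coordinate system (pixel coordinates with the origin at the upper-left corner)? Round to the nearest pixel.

4025/3324 < 16/10, so the 16:10 crop keeps the full width 4025 and trims height to 4025 × 10/16 = 2515.62 px.
Top offset = (3324 − 2515.62)/2 = 404.19 px; left offset = 0.
Top-right is two-thirds across and one-third down within the crop:
x = 0.00 + 2 × 4025.00/3 ≈ 2683; y = 404.19 + 1 × 2515.62/3 ≈ 1243.

x = 2683 px, y = 1243 px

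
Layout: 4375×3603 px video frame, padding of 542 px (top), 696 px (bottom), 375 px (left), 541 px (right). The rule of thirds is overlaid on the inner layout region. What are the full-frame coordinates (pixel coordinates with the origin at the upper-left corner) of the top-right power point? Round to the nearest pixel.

x = 2681 px, y = 1330 px

Content width = 4375 − 375 − 541 = 3459 px; content height = 3603 − 542 − 696 = 2365 px.
Top-right is two-thirds across and one-third down within the inner layout region.
x = 375 + 2 × 3459/3 = 375 + 2306.00 ≈ 2681
y = 542 + 1 × 2365/3 = 542 + 788.33 ≈ 1330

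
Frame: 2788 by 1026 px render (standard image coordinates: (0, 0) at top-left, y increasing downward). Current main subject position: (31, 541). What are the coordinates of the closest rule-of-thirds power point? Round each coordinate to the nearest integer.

Third lines: x ∈ {929, 1859}, y ∈ {342, 684}.
31 is closer to x = 929; 541 is closer to y = 684.
So the nearest intersection is the lower-left power point.

(929, 684)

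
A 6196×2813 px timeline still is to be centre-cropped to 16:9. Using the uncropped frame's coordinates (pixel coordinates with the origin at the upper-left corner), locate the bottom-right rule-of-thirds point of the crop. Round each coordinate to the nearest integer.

6196/2813 > 16/9, so the 16:9 crop keeps the full height 2813 and trims width to 2813 × 16/9 = 5000.89 px.
Left offset = (6196 − 5000.89)/2 = 597.56 px; top offset = 0.
Bottom-right is two-thirds across and two-thirds down within the crop:
x = 597.56 + 2 × 5000.89/3 ≈ 3931; y = 0.00 + 2 × 2813.00/3 ≈ 1875.

x = 3931 px, y = 1875 px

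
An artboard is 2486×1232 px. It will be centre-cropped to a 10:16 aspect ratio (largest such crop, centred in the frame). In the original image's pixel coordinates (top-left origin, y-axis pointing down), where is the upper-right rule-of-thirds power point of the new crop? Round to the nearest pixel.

2486/1232 > 10/16, so the 10:16 crop keeps the full height 1232 and trims width to 1232 × 10/16 = 770.00 px.
Left offset = (2486 − 770.00)/2 = 858.00 px; top offset = 0.
Upper-right is two-thirds across and one-third down within the crop:
x = 858.00 + 2 × 770.00/3 ≈ 1371; y = 0.00 + 1 × 1232.00/3 ≈ 411.

x = 1371 px, y = 411 px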